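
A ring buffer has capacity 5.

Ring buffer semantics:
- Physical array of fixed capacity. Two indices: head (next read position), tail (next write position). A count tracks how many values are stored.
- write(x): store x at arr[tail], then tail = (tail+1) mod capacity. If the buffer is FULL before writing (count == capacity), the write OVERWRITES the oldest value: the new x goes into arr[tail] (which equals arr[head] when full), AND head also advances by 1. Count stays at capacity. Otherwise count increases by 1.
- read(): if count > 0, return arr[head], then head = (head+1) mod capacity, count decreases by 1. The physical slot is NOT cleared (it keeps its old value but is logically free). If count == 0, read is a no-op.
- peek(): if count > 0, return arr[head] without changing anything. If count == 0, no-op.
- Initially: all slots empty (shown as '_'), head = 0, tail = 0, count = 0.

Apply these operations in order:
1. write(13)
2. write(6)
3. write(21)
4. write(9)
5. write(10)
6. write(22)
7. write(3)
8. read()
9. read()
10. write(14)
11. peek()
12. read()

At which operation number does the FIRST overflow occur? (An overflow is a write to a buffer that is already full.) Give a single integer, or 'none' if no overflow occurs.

After op 1 (write(13)): arr=[13 _ _ _ _] head=0 tail=1 count=1
After op 2 (write(6)): arr=[13 6 _ _ _] head=0 tail=2 count=2
After op 3 (write(21)): arr=[13 6 21 _ _] head=0 tail=3 count=3
After op 4 (write(9)): arr=[13 6 21 9 _] head=0 tail=4 count=4
After op 5 (write(10)): arr=[13 6 21 9 10] head=0 tail=0 count=5
After op 6 (write(22)): arr=[22 6 21 9 10] head=1 tail=1 count=5
After op 7 (write(3)): arr=[22 3 21 9 10] head=2 tail=2 count=5
After op 8 (read()): arr=[22 3 21 9 10] head=3 tail=2 count=4
After op 9 (read()): arr=[22 3 21 9 10] head=4 tail=2 count=3
After op 10 (write(14)): arr=[22 3 14 9 10] head=4 tail=3 count=4
After op 11 (peek()): arr=[22 3 14 9 10] head=4 tail=3 count=4
After op 12 (read()): arr=[22 3 14 9 10] head=0 tail=3 count=3

Answer: 6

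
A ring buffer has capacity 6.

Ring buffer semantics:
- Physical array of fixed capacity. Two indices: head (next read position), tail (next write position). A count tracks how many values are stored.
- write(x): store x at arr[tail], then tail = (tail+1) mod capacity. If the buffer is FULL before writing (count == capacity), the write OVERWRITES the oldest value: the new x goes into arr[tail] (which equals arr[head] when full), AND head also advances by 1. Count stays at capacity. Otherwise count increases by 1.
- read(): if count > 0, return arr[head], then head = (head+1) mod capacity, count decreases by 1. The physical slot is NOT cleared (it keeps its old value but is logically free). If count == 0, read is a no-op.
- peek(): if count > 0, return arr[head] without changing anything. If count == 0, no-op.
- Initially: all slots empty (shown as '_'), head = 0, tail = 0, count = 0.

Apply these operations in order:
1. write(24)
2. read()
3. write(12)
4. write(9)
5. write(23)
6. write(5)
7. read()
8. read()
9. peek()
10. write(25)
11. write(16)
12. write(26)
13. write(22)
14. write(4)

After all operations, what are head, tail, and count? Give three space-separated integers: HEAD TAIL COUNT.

Answer: 4 4 6

Derivation:
After op 1 (write(24)): arr=[24 _ _ _ _ _] head=0 tail=1 count=1
After op 2 (read()): arr=[24 _ _ _ _ _] head=1 tail=1 count=0
After op 3 (write(12)): arr=[24 12 _ _ _ _] head=1 tail=2 count=1
After op 4 (write(9)): arr=[24 12 9 _ _ _] head=1 tail=3 count=2
After op 5 (write(23)): arr=[24 12 9 23 _ _] head=1 tail=4 count=3
After op 6 (write(5)): arr=[24 12 9 23 5 _] head=1 tail=5 count=4
After op 7 (read()): arr=[24 12 9 23 5 _] head=2 tail=5 count=3
After op 8 (read()): arr=[24 12 9 23 5 _] head=3 tail=5 count=2
After op 9 (peek()): arr=[24 12 9 23 5 _] head=3 tail=5 count=2
After op 10 (write(25)): arr=[24 12 9 23 5 25] head=3 tail=0 count=3
After op 11 (write(16)): arr=[16 12 9 23 5 25] head=3 tail=1 count=4
After op 12 (write(26)): arr=[16 26 9 23 5 25] head=3 tail=2 count=5
After op 13 (write(22)): arr=[16 26 22 23 5 25] head=3 tail=3 count=6
After op 14 (write(4)): arr=[16 26 22 4 5 25] head=4 tail=4 count=6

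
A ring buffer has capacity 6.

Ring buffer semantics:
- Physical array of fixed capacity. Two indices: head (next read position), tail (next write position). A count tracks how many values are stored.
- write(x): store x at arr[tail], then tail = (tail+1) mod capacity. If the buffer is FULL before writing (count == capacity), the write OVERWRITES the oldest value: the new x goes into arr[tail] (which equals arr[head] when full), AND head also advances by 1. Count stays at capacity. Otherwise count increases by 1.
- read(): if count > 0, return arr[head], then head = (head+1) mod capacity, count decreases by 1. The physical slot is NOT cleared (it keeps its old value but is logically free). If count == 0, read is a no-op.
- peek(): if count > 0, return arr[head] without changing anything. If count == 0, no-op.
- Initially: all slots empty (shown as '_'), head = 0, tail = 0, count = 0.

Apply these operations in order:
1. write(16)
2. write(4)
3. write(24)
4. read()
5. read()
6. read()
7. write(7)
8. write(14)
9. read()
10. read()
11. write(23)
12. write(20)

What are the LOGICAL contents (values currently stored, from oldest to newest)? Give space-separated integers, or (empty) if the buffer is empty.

Answer: 23 20

Derivation:
After op 1 (write(16)): arr=[16 _ _ _ _ _] head=0 tail=1 count=1
After op 2 (write(4)): arr=[16 4 _ _ _ _] head=0 tail=2 count=2
After op 3 (write(24)): arr=[16 4 24 _ _ _] head=0 tail=3 count=3
After op 4 (read()): arr=[16 4 24 _ _ _] head=1 tail=3 count=2
After op 5 (read()): arr=[16 4 24 _ _ _] head=2 tail=3 count=1
After op 6 (read()): arr=[16 4 24 _ _ _] head=3 tail=3 count=0
After op 7 (write(7)): arr=[16 4 24 7 _ _] head=3 tail=4 count=1
After op 8 (write(14)): arr=[16 4 24 7 14 _] head=3 tail=5 count=2
After op 9 (read()): arr=[16 4 24 7 14 _] head=4 tail=5 count=1
After op 10 (read()): arr=[16 4 24 7 14 _] head=5 tail=5 count=0
After op 11 (write(23)): arr=[16 4 24 7 14 23] head=5 tail=0 count=1
After op 12 (write(20)): arr=[20 4 24 7 14 23] head=5 tail=1 count=2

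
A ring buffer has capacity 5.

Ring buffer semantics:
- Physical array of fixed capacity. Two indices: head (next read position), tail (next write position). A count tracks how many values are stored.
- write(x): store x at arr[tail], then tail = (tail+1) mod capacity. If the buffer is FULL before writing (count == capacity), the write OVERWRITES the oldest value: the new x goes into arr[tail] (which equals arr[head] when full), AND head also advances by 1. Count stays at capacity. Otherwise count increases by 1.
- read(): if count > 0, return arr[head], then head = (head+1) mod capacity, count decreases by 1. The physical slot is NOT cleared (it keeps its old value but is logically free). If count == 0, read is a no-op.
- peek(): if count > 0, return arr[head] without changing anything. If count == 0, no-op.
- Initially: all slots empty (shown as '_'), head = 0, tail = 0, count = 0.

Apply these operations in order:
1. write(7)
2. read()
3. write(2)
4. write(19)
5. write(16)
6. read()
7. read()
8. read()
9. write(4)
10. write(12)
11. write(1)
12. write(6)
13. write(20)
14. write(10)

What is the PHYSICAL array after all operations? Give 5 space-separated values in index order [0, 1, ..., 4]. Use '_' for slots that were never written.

Answer: 12 1 6 20 10

Derivation:
After op 1 (write(7)): arr=[7 _ _ _ _] head=0 tail=1 count=1
After op 2 (read()): arr=[7 _ _ _ _] head=1 tail=1 count=0
After op 3 (write(2)): arr=[7 2 _ _ _] head=1 tail=2 count=1
After op 4 (write(19)): arr=[7 2 19 _ _] head=1 tail=3 count=2
After op 5 (write(16)): arr=[7 2 19 16 _] head=1 tail=4 count=3
After op 6 (read()): arr=[7 2 19 16 _] head=2 tail=4 count=2
After op 7 (read()): arr=[7 2 19 16 _] head=3 tail=4 count=1
After op 8 (read()): arr=[7 2 19 16 _] head=4 tail=4 count=0
After op 9 (write(4)): arr=[7 2 19 16 4] head=4 tail=0 count=1
After op 10 (write(12)): arr=[12 2 19 16 4] head=4 tail=1 count=2
After op 11 (write(1)): arr=[12 1 19 16 4] head=4 tail=2 count=3
After op 12 (write(6)): arr=[12 1 6 16 4] head=4 tail=3 count=4
After op 13 (write(20)): arr=[12 1 6 20 4] head=4 tail=4 count=5
After op 14 (write(10)): arr=[12 1 6 20 10] head=0 tail=0 count=5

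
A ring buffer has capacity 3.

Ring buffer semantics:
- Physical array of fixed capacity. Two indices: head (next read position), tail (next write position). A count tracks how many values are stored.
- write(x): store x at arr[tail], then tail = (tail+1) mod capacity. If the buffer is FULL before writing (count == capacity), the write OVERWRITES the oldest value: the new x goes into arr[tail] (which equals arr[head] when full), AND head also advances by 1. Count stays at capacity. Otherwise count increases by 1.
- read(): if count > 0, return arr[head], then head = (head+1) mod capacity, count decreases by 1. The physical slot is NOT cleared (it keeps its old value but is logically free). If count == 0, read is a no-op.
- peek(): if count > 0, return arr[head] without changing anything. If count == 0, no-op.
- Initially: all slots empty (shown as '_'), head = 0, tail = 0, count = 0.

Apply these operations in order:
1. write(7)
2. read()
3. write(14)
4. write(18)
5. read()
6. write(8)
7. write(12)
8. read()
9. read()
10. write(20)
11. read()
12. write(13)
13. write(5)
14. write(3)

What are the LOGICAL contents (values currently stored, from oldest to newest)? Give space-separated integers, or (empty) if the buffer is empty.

After op 1 (write(7)): arr=[7 _ _] head=0 tail=1 count=1
After op 2 (read()): arr=[7 _ _] head=1 tail=1 count=0
After op 3 (write(14)): arr=[7 14 _] head=1 tail=2 count=1
After op 4 (write(18)): arr=[7 14 18] head=1 tail=0 count=2
After op 5 (read()): arr=[7 14 18] head=2 tail=0 count=1
After op 6 (write(8)): arr=[8 14 18] head=2 tail=1 count=2
After op 7 (write(12)): arr=[8 12 18] head=2 tail=2 count=3
After op 8 (read()): arr=[8 12 18] head=0 tail=2 count=2
After op 9 (read()): arr=[8 12 18] head=1 tail=2 count=1
After op 10 (write(20)): arr=[8 12 20] head=1 tail=0 count=2
After op 11 (read()): arr=[8 12 20] head=2 tail=0 count=1
After op 12 (write(13)): arr=[13 12 20] head=2 tail=1 count=2
After op 13 (write(5)): arr=[13 5 20] head=2 tail=2 count=3
After op 14 (write(3)): arr=[13 5 3] head=0 tail=0 count=3

Answer: 13 5 3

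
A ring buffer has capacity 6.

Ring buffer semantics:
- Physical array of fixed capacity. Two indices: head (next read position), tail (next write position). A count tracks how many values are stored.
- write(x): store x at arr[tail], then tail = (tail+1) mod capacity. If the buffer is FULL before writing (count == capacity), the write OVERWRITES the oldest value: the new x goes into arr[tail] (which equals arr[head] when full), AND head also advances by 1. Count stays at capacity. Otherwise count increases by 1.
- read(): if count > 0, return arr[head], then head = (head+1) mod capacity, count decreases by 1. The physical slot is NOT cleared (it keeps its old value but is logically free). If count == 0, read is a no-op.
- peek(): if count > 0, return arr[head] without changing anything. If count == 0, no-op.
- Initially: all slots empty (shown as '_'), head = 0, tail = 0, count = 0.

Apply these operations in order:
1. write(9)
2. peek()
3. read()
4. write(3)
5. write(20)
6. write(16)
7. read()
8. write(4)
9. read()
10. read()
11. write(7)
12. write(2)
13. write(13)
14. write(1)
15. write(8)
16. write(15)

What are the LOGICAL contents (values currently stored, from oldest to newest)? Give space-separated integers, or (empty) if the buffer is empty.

Answer: 7 2 13 1 8 15

Derivation:
After op 1 (write(9)): arr=[9 _ _ _ _ _] head=0 tail=1 count=1
After op 2 (peek()): arr=[9 _ _ _ _ _] head=0 tail=1 count=1
After op 3 (read()): arr=[9 _ _ _ _ _] head=1 tail=1 count=0
After op 4 (write(3)): arr=[9 3 _ _ _ _] head=1 tail=2 count=1
After op 5 (write(20)): arr=[9 3 20 _ _ _] head=1 tail=3 count=2
After op 6 (write(16)): arr=[9 3 20 16 _ _] head=1 tail=4 count=3
After op 7 (read()): arr=[9 3 20 16 _ _] head=2 tail=4 count=2
After op 8 (write(4)): arr=[9 3 20 16 4 _] head=2 tail=5 count=3
After op 9 (read()): arr=[9 3 20 16 4 _] head=3 tail=5 count=2
After op 10 (read()): arr=[9 3 20 16 4 _] head=4 tail=5 count=1
After op 11 (write(7)): arr=[9 3 20 16 4 7] head=4 tail=0 count=2
After op 12 (write(2)): arr=[2 3 20 16 4 7] head=4 tail=1 count=3
After op 13 (write(13)): arr=[2 13 20 16 4 7] head=4 tail=2 count=4
After op 14 (write(1)): arr=[2 13 1 16 4 7] head=4 tail=3 count=5
After op 15 (write(8)): arr=[2 13 1 8 4 7] head=4 tail=4 count=6
After op 16 (write(15)): arr=[2 13 1 8 15 7] head=5 tail=5 count=6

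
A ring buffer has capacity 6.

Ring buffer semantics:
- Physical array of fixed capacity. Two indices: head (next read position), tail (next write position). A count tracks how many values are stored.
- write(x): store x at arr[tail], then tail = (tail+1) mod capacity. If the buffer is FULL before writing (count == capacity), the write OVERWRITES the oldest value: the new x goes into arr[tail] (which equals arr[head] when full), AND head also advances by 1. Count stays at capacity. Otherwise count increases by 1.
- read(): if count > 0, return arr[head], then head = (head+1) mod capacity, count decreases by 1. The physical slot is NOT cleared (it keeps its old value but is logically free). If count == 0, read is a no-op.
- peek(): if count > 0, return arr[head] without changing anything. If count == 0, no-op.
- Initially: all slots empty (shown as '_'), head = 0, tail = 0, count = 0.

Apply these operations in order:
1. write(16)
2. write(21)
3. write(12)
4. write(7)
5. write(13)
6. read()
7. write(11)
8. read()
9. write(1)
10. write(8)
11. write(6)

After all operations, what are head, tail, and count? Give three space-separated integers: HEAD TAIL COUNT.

Answer: 3 3 6

Derivation:
After op 1 (write(16)): arr=[16 _ _ _ _ _] head=0 tail=1 count=1
After op 2 (write(21)): arr=[16 21 _ _ _ _] head=0 tail=2 count=2
After op 3 (write(12)): arr=[16 21 12 _ _ _] head=0 tail=3 count=3
After op 4 (write(7)): arr=[16 21 12 7 _ _] head=0 tail=4 count=4
After op 5 (write(13)): arr=[16 21 12 7 13 _] head=0 tail=5 count=5
After op 6 (read()): arr=[16 21 12 7 13 _] head=1 tail=5 count=4
After op 7 (write(11)): arr=[16 21 12 7 13 11] head=1 tail=0 count=5
After op 8 (read()): arr=[16 21 12 7 13 11] head=2 tail=0 count=4
After op 9 (write(1)): arr=[1 21 12 7 13 11] head=2 tail=1 count=5
After op 10 (write(8)): arr=[1 8 12 7 13 11] head=2 tail=2 count=6
After op 11 (write(6)): arr=[1 8 6 7 13 11] head=3 tail=3 count=6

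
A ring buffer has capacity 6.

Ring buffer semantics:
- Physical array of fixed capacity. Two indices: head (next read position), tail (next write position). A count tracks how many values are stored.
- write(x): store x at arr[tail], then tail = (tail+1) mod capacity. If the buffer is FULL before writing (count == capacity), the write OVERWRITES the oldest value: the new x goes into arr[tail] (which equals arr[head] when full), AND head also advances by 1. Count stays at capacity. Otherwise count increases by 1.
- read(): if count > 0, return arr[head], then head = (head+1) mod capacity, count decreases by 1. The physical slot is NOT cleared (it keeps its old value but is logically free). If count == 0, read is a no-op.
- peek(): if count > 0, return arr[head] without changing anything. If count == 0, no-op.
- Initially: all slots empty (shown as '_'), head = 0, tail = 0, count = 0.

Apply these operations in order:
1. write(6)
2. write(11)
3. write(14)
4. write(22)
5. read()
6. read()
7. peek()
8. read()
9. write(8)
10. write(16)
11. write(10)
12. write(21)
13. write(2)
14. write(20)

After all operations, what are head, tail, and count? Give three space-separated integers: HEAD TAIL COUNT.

After op 1 (write(6)): arr=[6 _ _ _ _ _] head=0 tail=1 count=1
After op 2 (write(11)): arr=[6 11 _ _ _ _] head=0 tail=2 count=2
After op 3 (write(14)): arr=[6 11 14 _ _ _] head=0 tail=3 count=3
After op 4 (write(22)): arr=[6 11 14 22 _ _] head=0 tail=4 count=4
After op 5 (read()): arr=[6 11 14 22 _ _] head=1 tail=4 count=3
After op 6 (read()): arr=[6 11 14 22 _ _] head=2 tail=4 count=2
After op 7 (peek()): arr=[6 11 14 22 _ _] head=2 tail=4 count=2
After op 8 (read()): arr=[6 11 14 22 _ _] head=3 tail=4 count=1
After op 9 (write(8)): arr=[6 11 14 22 8 _] head=3 tail=5 count=2
After op 10 (write(16)): arr=[6 11 14 22 8 16] head=3 tail=0 count=3
After op 11 (write(10)): arr=[10 11 14 22 8 16] head=3 tail=1 count=4
After op 12 (write(21)): arr=[10 21 14 22 8 16] head=3 tail=2 count=5
After op 13 (write(2)): arr=[10 21 2 22 8 16] head=3 tail=3 count=6
After op 14 (write(20)): arr=[10 21 2 20 8 16] head=4 tail=4 count=6

Answer: 4 4 6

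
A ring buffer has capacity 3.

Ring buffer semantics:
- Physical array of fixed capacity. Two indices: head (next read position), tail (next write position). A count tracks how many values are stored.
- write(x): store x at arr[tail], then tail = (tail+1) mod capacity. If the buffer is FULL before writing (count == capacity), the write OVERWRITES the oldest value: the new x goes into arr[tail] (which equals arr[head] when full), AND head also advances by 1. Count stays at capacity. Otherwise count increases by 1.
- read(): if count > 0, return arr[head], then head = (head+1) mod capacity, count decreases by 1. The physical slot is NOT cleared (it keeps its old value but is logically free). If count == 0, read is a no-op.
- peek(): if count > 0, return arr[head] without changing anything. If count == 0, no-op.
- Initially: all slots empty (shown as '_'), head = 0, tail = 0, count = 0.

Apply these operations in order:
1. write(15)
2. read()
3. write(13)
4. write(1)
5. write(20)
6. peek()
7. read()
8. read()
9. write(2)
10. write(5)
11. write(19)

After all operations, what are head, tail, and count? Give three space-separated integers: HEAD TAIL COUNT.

After op 1 (write(15)): arr=[15 _ _] head=0 tail=1 count=1
After op 2 (read()): arr=[15 _ _] head=1 tail=1 count=0
After op 3 (write(13)): arr=[15 13 _] head=1 tail=2 count=1
After op 4 (write(1)): arr=[15 13 1] head=1 tail=0 count=2
After op 5 (write(20)): arr=[20 13 1] head=1 tail=1 count=3
After op 6 (peek()): arr=[20 13 1] head=1 tail=1 count=3
After op 7 (read()): arr=[20 13 1] head=2 tail=1 count=2
After op 8 (read()): arr=[20 13 1] head=0 tail=1 count=1
After op 9 (write(2)): arr=[20 2 1] head=0 tail=2 count=2
After op 10 (write(5)): arr=[20 2 5] head=0 tail=0 count=3
After op 11 (write(19)): arr=[19 2 5] head=1 tail=1 count=3

Answer: 1 1 3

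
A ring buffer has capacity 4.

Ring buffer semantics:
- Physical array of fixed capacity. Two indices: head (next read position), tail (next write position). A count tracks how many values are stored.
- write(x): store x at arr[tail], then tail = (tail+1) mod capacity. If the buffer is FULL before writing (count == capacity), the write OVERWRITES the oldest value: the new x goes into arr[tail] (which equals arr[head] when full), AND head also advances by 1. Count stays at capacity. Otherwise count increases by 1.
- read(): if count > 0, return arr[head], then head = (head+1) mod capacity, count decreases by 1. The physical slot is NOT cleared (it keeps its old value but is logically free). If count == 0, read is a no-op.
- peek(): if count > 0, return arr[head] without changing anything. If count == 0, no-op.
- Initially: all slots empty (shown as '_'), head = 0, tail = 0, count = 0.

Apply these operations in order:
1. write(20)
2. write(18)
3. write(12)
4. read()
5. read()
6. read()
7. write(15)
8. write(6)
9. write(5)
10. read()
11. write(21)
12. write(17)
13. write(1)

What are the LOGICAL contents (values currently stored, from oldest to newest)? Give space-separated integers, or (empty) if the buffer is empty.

After op 1 (write(20)): arr=[20 _ _ _] head=0 tail=1 count=1
After op 2 (write(18)): arr=[20 18 _ _] head=0 tail=2 count=2
After op 3 (write(12)): arr=[20 18 12 _] head=0 tail=3 count=3
After op 4 (read()): arr=[20 18 12 _] head=1 tail=3 count=2
After op 5 (read()): arr=[20 18 12 _] head=2 tail=3 count=1
After op 6 (read()): arr=[20 18 12 _] head=3 tail=3 count=0
After op 7 (write(15)): arr=[20 18 12 15] head=3 tail=0 count=1
After op 8 (write(6)): arr=[6 18 12 15] head=3 tail=1 count=2
After op 9 (write(5)): arr=[6 5 12 15] head=3 tail=2 count=3
After op 10 (read()): arr=[6 5 12 15] head=0 tail=2 count=2
After op 11 (write(21)): arr=[6 5 21 15] head=0 tail=3 count=3
After op 12 (write(17)): arr=[6 5 21 17] head=0 tail=0 count=4
After op 13 (write(1)): arr=[1 5 21 17] head=1 tail=1 count=4

Answer: 5 21 17 1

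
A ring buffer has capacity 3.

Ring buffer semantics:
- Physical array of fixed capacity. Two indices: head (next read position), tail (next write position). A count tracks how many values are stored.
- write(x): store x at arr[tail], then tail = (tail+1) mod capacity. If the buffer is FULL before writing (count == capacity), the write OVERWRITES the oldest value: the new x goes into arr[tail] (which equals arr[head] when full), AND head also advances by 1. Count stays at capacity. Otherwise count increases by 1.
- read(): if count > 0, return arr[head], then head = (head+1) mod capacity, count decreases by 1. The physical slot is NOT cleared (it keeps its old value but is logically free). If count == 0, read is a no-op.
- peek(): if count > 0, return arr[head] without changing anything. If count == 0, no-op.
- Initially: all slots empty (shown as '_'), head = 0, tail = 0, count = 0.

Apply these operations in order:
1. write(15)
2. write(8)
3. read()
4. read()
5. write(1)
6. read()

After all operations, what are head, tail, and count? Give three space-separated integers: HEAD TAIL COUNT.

After op 1 (write(15)): arr=[15 _ _] head=0 tail=1 count=1
After op 2 (write(8)): arr=[15 8 _] head=0 tail=2 count=2
After op 3 (read()): arr=[15 8 _] head=1 tail=2 count=1
After op 4 (read()): arr=[15 8 _] head=2 tail=2 count=0
After op 5 (write(1)): arr=[15 8 1] head=2 tail=0 count=1
After op 6 (read()): arr=[15 8 1] head=0 tail=0 count=0

Answer: 0 0 0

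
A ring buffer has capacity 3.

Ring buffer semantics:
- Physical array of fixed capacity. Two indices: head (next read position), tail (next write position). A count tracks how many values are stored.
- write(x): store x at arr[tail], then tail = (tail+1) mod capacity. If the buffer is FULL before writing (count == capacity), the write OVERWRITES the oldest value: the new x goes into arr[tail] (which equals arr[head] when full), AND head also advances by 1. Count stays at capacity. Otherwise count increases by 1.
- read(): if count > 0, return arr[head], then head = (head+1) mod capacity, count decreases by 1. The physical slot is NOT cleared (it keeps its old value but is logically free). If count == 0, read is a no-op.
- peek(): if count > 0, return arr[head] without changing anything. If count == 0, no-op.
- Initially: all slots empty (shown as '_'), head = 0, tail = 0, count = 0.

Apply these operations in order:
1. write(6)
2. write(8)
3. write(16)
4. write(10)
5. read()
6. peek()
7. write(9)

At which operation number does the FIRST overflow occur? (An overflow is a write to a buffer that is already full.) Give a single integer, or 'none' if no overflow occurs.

Answer: 4

Derivation:
After op 1 (write(6)): arr=[6 _ _] head=0 tail=1 count=1
After op 2 (write(8)): arr=[6 8 _] head=0 tail=2 count=2
After op 3 (write(16)): arr=[6 8 16] head=0 tail=0 count=3
After op 4 (write(10)): arr=[10 8 16] head=1 tail=1 count=3
After op 5 (read()): arr=[10 8 16] head=2 tail=1 count=2
After op 6 (peek()): arr=[10 8 16] head=2 tail=1 count=2
After op 7 (write(9)): arr=[10 9 16] head=2 tail=2 count=3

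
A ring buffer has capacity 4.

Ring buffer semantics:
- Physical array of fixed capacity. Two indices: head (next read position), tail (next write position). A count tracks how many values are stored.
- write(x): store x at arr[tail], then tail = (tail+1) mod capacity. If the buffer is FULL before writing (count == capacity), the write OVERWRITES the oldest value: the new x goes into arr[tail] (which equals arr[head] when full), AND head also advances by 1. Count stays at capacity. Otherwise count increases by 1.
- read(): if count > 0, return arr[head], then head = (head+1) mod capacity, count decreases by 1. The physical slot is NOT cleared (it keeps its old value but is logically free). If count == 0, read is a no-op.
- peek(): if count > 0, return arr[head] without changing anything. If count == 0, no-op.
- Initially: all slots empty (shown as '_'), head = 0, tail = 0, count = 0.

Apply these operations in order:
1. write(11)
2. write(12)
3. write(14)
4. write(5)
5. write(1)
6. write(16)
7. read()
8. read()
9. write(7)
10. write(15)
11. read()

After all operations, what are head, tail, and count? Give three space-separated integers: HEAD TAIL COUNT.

After op 1 (write(11)): arr=[11 _ _ _] head=0 tail=1 count=1
After op 2 (write(12)): arr=[11 12 _ _] head=0 tail=2 count=2
After op 3 (write(14)): arr=[11 12 14 _] head=0 tail=3 count=3
After op 4 (write(5)): arr=[11 12 14 5] head=0 tail=0 count=4
After op 5 (write(1)): arr=[1 12 14 5] head=1 tail=1 count=4
After op 6 (write(16)): arr=[1 16 14 5] head=2 tail=2 count=4
After op 7 (read()): arr=[1 16 14 5] head=3 tail=2 count=3
After op 8 (read()): arr=[1 16 14 5] head=0 tail=2 count=2
After op 9 (write(7)): arr=[1 16 7 5] head=0 tail=3 count=3
After op 10 (write(15)): arr=[1 16 7 15] head=0 tail=0 count=4
After op 11 (read()): arr=[1 16 7 15] head=1 tail=0 count=3

Answer: 1 0 3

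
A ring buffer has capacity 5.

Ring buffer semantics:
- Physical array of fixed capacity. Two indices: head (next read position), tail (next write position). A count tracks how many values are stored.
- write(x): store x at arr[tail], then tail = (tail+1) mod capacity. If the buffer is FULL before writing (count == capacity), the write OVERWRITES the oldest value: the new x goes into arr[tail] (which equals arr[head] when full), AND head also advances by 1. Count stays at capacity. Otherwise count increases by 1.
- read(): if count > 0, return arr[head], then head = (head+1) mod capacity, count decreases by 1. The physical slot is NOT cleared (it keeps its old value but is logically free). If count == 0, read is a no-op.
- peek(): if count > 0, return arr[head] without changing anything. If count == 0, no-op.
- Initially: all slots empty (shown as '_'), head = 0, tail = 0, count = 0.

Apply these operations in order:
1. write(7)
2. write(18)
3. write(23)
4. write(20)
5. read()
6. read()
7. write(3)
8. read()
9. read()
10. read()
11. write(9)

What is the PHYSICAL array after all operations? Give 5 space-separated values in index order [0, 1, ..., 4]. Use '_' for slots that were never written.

Answer: 9 18 23 20 3

Derivation:
After op 1 (write(7)): arr=[7 _ _ _ _] head=0 tail=1 count=1
After op 2 (write(18)): arr=[7 18 _ _ _] head=0 tail=2 count=2
After op 3 (write(23)): arr=[7 18 23 _ _] head=0 tail=3 count=3
After op 4 (write(20)): arr=[7 18 23 20 _] head=0 tail=4 count=4
After op 5 (read()): arr=[7 18 23 20 _] head=1 tail=4 count=3
After op 6 (read()): arr=[7 18 23 20 _] head=2 tail=4 count=2
After op 7 (write(3)): arr=[7 18 23 20 3] head=2 tail=0 count=3
After op 8 (read()): arr=[7 18 23 20 3] head=3 tail=0 count=2
After op 9 (read()): arr=[7 18 23 20 3] head=4 tail=0 count=1
After op 10 (read()): arr=[7 18 23 20 3] head=0 tail=0 count=0
After op 11 (write(9)): arr=[9 18 23 20 3] head=0 tail=1 count=1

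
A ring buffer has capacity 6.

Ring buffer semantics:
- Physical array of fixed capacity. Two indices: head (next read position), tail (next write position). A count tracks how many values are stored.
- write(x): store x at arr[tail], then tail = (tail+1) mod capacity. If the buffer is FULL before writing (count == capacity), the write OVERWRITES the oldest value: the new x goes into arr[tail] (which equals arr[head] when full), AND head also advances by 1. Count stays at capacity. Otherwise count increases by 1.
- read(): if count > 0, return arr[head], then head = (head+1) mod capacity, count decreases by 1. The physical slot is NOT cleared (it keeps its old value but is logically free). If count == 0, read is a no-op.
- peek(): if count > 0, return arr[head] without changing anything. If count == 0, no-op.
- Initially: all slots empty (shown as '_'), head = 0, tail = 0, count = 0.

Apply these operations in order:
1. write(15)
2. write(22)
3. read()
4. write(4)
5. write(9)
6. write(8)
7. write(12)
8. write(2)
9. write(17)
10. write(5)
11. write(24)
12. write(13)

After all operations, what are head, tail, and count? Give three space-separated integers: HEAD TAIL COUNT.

After op 1 (write(15)): arr=[15 _ _ _ _ _] head=0 tail=1 count=1
After op 2 (write(22)): arr=[15 22 _ _ _ _] head=0 tail=2 count=2
After op 3 (read()): arr=[15 22 _ _ _ _] head=1 tail=2 count=1
After op 4 (write(4)): arr=[15 22 4 _ _ _] head=1 tail=3 count=2
After op 5 (write(9)): arr=[15 22 4 9 _ _] head=1 tail=4 count=3
After op 6 (write(8)): arr=[15 22 4 9 8 _] head=1 tail=5 count=4
After op 7 (write(12)): arr=[15 22 4 9 8 12] head=1 tail=0 count=5
After op 8 (write(2)): arr=[2 22 4 9 8 12] head=1 tail=1 count=6
After op 9 (write(17)): arr=[2 17 4 9 8 12] head=2 tail=2 count=6
After op 10 (write(5)): arr=[2 17 5 9 8 12] head=3 tail=3 count=6
After op 11 (write(24)): arr=[2 17 5 24 8 12] head=4 tail=4 count=6
After op 12 (write(13)): arr=[2 17 5 24 13 12] head=5 tail=5 count=6

Answer: 5 5 6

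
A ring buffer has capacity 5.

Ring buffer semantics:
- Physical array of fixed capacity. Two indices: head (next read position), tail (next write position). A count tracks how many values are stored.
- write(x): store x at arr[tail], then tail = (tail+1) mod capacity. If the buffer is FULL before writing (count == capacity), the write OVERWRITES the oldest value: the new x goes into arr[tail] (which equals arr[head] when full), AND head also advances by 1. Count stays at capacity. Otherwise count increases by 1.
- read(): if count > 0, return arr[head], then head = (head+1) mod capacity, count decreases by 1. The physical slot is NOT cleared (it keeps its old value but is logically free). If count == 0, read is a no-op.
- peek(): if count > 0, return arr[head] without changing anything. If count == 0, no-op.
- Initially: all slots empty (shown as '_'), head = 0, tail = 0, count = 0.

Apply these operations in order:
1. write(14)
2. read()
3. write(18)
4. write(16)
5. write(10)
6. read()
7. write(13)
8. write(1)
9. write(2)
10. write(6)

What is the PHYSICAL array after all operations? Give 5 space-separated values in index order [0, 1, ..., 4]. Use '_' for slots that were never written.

Answer: 1 2 6 10 13

Derivation:
After op 1 (write(14)): arr=[14 _ _ _ _] head=0 tail=1 count=1
After op 2 (read()): arr=[14 _ _ _ _] head=1 tail=1 count=0
After op 3 (write(18)): arr=[14 18 _ _ _] head=1 tail=2 count=1
After op 4 (write(16)): arr=[14 18 16 _ _] head=1 tail=3 count=2
After op 5 (write(10)): arr=[14 18 16 10 _] head=1 tail=4 count=3
After op 6 (read()): arr=[14 18 16 10 _] head=2 tail=4 count=2
After op 7 (write(13)): arr=[14 18 16 10 13] head=2 tail=0 count=3
After op 8 (write(1)): arr=[1 18 16 10 13] head=2 tail=1 count=4
After op 9 (write(2)): arr=[1 2 16 10 13] head=2 tail=2 count=5
After op 10 (write(6)): arr=[1 2 6 10 13] head=3 tail=3 count=5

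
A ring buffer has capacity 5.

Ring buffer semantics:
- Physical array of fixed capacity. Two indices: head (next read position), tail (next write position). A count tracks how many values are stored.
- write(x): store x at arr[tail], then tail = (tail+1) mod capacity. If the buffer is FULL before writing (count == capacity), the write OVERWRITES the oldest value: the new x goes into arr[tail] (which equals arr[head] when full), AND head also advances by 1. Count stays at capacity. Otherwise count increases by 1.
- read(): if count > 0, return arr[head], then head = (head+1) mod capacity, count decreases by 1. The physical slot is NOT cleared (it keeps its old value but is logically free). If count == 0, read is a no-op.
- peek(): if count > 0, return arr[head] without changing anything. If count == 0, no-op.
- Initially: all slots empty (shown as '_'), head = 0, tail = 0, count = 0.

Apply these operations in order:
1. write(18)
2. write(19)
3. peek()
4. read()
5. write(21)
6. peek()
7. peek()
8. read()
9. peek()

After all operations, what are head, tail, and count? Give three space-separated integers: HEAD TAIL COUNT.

After op 1 (write(18)): arr=[18 _ _ _ _] head=0 tail=1 count=1
After op 2 (write(19)): arr=[18 19 _ _ _] head=0 tail=2 count=2
After op 3 (peek()): arr=[18 19 _ _ _] head=0 tail=2 count=2
After op 4 (read()): arr=[18 19 _ _ _] head=1 tail=2 count=1
After op 5 (write(21)): arr=[18 19 21 _ _] head=1 tail=3 count=2
After op 6 (peek()): arr=[18 19 21 _ _] head=1 tail=3 count=2
After op 7 (peek()): arr=[18 19 21 _ _] head=1 tail=3 count=2
After op 8 (read()): arr=[18 19 21 _ _] head=2 tail=3 count=1
After op 9 (peek()): arr=[18 19 21 _ _] head=2 tail=3 count=1

Answer: 2 3 1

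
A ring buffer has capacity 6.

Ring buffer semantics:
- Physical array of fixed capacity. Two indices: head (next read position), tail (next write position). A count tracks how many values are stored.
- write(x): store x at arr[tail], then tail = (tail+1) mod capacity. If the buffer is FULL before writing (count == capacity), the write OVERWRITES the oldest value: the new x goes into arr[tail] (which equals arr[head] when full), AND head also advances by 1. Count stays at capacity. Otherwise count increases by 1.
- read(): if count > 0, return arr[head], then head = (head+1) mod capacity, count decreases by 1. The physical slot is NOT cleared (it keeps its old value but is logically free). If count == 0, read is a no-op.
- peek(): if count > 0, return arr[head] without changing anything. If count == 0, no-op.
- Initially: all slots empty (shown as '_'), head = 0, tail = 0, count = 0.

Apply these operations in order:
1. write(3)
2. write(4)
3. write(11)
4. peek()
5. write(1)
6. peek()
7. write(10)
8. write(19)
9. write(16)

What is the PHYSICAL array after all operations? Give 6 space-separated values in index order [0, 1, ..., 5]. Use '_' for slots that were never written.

After op 1 (write(3)): arr=[3 _ _ _ _ _] head=0 tail=1 count=1
After op 2 (write(4)): arr=[3 4 _ _ _ _] head=0 tail=2 count=2
After op 3 (write(11)): arr=[3 4 11 _ _ _] head=0 tail=3 count=3
After op 4 (peek()): arr=[3 4 11 _ _ _] head=0 tail=3 count=3
After op 5 (write(1)): arr=[3 4 11 1 _ _] head=0 tail=4 count=4
After op 6 (peek()): arr=[3 4 11 1 _ _] head=0 tail=4 count=4
After op 7 (write(10)): arr=[3 4 11 1 10 _] head=0 tail=5 count=5
After op 8 (write(19)): arr=[3 4 11 1 10 19] head=0 tail=0 count=6
After op 9 (write(16)): arr=[16 4 11 1 10 19] head=1 tail=1 count=6

Answer: 16 4 11 1 10 19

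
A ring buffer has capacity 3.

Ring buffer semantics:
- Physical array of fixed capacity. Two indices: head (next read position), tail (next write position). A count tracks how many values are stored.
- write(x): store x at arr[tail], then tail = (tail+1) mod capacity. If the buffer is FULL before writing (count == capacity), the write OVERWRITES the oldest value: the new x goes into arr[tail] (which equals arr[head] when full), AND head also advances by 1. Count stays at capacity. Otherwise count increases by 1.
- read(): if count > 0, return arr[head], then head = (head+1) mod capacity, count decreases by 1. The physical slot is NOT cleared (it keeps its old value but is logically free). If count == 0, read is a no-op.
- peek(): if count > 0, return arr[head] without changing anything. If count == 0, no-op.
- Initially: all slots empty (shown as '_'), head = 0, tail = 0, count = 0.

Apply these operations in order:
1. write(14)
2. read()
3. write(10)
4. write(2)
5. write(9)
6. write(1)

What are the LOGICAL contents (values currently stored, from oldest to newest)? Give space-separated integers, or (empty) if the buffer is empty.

After op 1 (write(14)): arr=[14 _ _] head=0 tail=1 count=1
After op 2 (read()): arr=[14 _ _] head=1 tail=1 count=0
After op 3 (write(10)): arr=[14 10 _] head=1 tail=2 count=1
After op 4 (write(2)): arr=[14 10 2] head=1 tail=0 count=2
After op 5 (write(9)): arr=[9 10 2] head=1 tail=1 count=3
After op 6 (write(1)): arr=[9 1 2] head=2 tail=2 count=3

Answer: 2 9 1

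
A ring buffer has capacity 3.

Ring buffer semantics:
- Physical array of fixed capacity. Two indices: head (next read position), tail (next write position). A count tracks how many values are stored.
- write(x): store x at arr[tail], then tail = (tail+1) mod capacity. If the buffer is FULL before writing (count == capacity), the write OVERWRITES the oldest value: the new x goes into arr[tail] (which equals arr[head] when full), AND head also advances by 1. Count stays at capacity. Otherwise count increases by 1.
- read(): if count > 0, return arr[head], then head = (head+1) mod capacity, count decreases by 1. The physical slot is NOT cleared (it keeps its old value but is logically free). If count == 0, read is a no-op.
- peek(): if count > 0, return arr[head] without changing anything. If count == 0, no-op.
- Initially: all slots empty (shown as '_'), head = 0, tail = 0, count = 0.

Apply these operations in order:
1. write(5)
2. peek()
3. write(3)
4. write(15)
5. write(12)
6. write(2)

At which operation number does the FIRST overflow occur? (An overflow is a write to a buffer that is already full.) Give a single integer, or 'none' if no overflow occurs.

Answer: 5

Derivation:
After op 1 (write(5)): arr=[5 _ _] head=0 tail=1 count=1
After op 2 (peek()): arr=[5 _ _] head=0 tail=1 count=1
After op 3 (write(3)): arr=[5 3 _] head=0 tail=2 count=2
After op 4 (write(15)): arr=[5 3 15] head=0 tail=0 count=3
After op 5 (write(12)): arr=[12 3 15] head=1 tail=1 count=3
After op 6 (write(2)): arr=[12 2 15] head=2 tail=2 count=3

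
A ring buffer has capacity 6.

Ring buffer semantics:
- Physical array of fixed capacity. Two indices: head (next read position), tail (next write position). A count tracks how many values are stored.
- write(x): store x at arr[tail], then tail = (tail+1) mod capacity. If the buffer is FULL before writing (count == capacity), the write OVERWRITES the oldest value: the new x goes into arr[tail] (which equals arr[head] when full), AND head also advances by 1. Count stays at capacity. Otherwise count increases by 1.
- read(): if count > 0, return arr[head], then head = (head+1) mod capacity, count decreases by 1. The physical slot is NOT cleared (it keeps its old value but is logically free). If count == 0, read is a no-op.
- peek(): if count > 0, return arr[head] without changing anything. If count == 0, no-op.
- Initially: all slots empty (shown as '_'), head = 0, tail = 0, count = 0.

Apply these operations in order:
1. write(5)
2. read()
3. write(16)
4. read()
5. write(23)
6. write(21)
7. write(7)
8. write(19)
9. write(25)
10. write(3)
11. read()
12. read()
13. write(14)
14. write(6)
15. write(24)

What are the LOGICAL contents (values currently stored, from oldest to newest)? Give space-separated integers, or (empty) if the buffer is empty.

Answer: 19 25 3 14 6 24

Derivation:
After op 1 (write(5)): arr=[5 _ _ _ _ _] head=0 tail=1 count=1
After op 2 (read()): arr=[5 _ _ _ _ _] head=1 tail=1 count=0
After op 3 (write(16)): arr=[5 16 _ _ _ _] head=1 tail=2 count=1
After op 4 (read()): arr=[5 16 _ _ _ _] head=2 tail=2 count=0
After op 5 (write(23)): arr=[5 16 23 _ _ _] head=2 tail=3 count=1
After op 6 (write(21)): arr=[5 16 23 21 _ _] head=2 tail=4 count=2
After op 7 (write(7)): arr=[5 16 23 21 7 _] head=2 tail=5 count=3
After op 8 (write(19)): arr=[5 16 23 21 7 19] head=2 tail=0 count=4
After op 9 (write(25)): arr=[25 16 23 21 7 19] head=2 tail=1 count=5
After op 10 (write(3)): arr=[25 3 23 21 7 19] head=2 tail=2 count=6
After op 11 (read()): arr=[25 3 23 21 7 19] head=3 tail=2 count=5
After op 12 (read()): arr=[25 3 23 21 7 19] head=4 tail=2 count=4
After op 13 (write(14)): arr=[25 3 14 21 7 19] head=4 tail=3 count=5
After op 14 (write(6)): arr=[25 3 14 6 7 19] head=4 tail=4 count=6
After op 15 (write(24)): arr=[25 3 14 6 24 19] head=5 tail=5 count=6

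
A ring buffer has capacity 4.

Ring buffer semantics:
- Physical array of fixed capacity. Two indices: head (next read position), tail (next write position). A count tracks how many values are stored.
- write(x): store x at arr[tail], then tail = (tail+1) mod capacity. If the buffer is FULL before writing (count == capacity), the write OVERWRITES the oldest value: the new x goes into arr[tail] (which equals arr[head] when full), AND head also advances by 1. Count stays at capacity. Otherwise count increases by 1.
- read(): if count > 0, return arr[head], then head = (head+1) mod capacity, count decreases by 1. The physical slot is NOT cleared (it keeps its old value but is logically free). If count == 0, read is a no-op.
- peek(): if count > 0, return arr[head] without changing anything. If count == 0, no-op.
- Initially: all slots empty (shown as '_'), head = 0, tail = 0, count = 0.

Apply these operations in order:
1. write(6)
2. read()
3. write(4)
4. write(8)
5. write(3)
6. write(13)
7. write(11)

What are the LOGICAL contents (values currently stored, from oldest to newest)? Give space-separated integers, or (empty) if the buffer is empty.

After op 1 (write(6)): arr=[6 _ _ _] head=0 tail=1 count=1
After op 2 (read()): arr=[6 _ _ _] head=1 tail=1 count=0
After op 3 (write(4)): arr=[6 4 _ _] head=1 tail=2 count=1
After op 4 (write(8)): arr=[6 4 8 _] head=1 tail=3 count=2
After op 5 (write(3)): arr=[6 4 8 3] head=1 tail=0 count=3
After op 6 (write(13)): arr=[13 4 8 3] head=1 tail=1 count=4
After op 7 (write(11)): arr=[13 11 8 3] head=2 tail=2 count=4

Answer: 8 3 13 11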